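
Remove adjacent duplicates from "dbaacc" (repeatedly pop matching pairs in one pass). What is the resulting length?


Input: dbaacc
Stack-based adjacent duplicate removal:
  Read 'd': push. Stack: d
  Read 'b': push. Stack: db
  Read 'a': push. Stack: dba
  Read 'a': matches stack top 'a' => pop. Stack: db
  Read 'c': push. Stack: dbc
  Read 'c': matches stack top 'c' => pop. Stack: db
Final stack: "db" (length 2)

2


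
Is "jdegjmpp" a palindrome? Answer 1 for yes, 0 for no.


Input: jdegjmpp
Reversed: ppmjgedj
  Compare pos 0 ('j') with pos 7 ('p'): MISMATCH
  Compare pos 1 ('d') with pos 6 ('p'): MISMATCH
  Compare pos 2 ('e') with pos 5 ('m'): MISMATCH
  Compare pos 3 ('g') with pos 4 ('j'): MISMATCH
Result: not a palindrome

0


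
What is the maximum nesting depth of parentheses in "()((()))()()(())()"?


Input: "()((()))()()(())()"
Tracking depth:
  Position 0 '(': depth becomes 1
  Position 1 ')': depth becomes 0
  Position 2 '(': depth becomes 1
  Position 3 '(': depth becomes 2
  Position 4 '(': depth becomes 3
  Position 5 ')': depth becomes 2
  Position 6 ')': depth becomes 1
  Position 7 ')': depth becomes 0
  Position 8 '(': depth becomes 1
  Position 9 ')': depth becomes 0
  Position 10 '(': depth becomes 1
  Position 11 ')': depth becomes 0
  Position 12 '(': depth becomes 1
  Position 13 '(': depth becomes 2
  Position 14 ')': depth becomes 1
  Position 15 ')': depth becomes 0
  Position 16 '(': depth becomes 1
  Position 17 ')': depth becomes 0
Maximum depth reached: 3

3


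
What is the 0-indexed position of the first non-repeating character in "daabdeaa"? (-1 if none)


Input: daabdeaa
Character frequencies:
  'a': 4
  'b': 1
  'd': 2
  'e': 1
Scanning left to right for freq == 1:
  Position 0 ('d'): freq=2, skip
  Position 1 ('a'): freq=4, skip
  Position 2 ('a'): freq=4, skip
  Position 3 ('b'): unique! => answer = 3

3


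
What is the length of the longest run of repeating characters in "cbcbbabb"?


Input: "cbcbbabb"
Scanning for longest run:
  Position 1 ('b'): new char, reset run to 1
  Position 2 ('c'): new char, reset run to 1
  Position 3 ('b'): new char, reset run to 1
  Position 4 ('b'): continues run of 'b', length=2
  Position 5 ('a'): new char, reset run to 1
  Position 6 ('b'): new char, reset run to 1
  Position 7 ('b'): continues run of 'b', length=2
Longest run: 'b' with length 2

2


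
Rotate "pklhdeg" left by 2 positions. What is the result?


Input: "pklhdeg", rotate left by 2
First 2 characters: "pk"
Remaining characters: "lhdeg"
Concatenate remaining + first: "lhdeg" + "pk" = "lhdegpk"

lhdegpk


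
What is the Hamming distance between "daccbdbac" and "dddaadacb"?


Comparing "daccbdbac" and "dddaadacb" position by position:
  Position 0: 'd' vs 'd' => same
  Position 1: 'a' vs 'd' => differ
  Position 2: 'c' vs 'd' => differ
  Position 3: 'c' vs 'a' => differ
  Position 4: 'b' vs 'a' => differ
  Position 5: 'd' vs 'd' => same
  Position 6: 'b' vs 'a' => differ
  Position 7: 'a' vs 'c' => differ
  Position 8: 'c' vs 'b' => differ
Total differences (Hamming distance): 7

7


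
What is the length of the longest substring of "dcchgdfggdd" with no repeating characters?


Input: "dcchgdfggdd"
Sliding window (track last position of each char):
  Position 0 ('d'): window [0,0] length 1 -- new best
  Position 1 ('c'): window [0,1] length 2 -- new best
  Position 2 ('c'): repeat (last at 1), move window start to 2
  Position 2 ('c'): window [2,2] length 1
  Position 3 ('h'): window [2,3] length 2
  Position 4 ('g'): window [2,4] length 3 -- new best
  Position 5 ('d'): window [2,5] length 4 -- new best
  Position 6 ('f'): window [2,6] length 5 -- new best
  Position 7 ('g'): repeat (last at 4), move window start to 5
  Position 7 ('g'): window [5,7] length 3
  Position 8 ('g'): repeat (last at 7), move window start to 8
  Position 8 ('g'): window [8,8] length 1
  Position 9 ('d'): window [8,9] length 2
  Position 10 ('d'): repeat (last at 9), move window start to 10
  Position 10 ('d'): window [10,10] length 1
Longest substring with no repeats: "chgdf" with length 5

5


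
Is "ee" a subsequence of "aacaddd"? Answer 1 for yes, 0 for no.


Check if "ee" is a subsequence of "aacaddd"
Greedy scan:
  Position 0 ('a'): no match needed
  Position 1 ('a'): no match needed
  Position 2 ('c'): no match needed
  Position 3 ('a'): no match needed
  Position 4 ('d'): no match needed
  Position 5 ('d'): no match needed
  Position 6 ('d'): no match needed
Only matched 0/2 characters => not a subsequence

0


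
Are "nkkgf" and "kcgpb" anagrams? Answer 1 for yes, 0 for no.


Strings: "nkkgf", "kcgpb"
Sorted first:  fgkkn
Sorted second: bcgkp
Differ at position 0: 'f' vs 'b' => not anagrams

0


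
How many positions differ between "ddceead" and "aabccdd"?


Comparing "ddceead" and "aabccdd" position by position:
  Position 0: 'd' vs 'a' => DIFFER
  Position 1: 'd' vs 'a' => DIFFER
  Position 2: 'c' vs 'b' => DIFFER
  Position 3: 'e' vs 'c' => DIFFER
  Position 4: 'e' vs 'c' => DIFFER
  Position 5: 'a' vs 'd' => DIFFER
  Position 6: 'd' vs 'd' => same
Positions that differ: 6

6


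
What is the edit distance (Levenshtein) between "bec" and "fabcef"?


Computing edit distance: "bec" -> "fabcef"
DP table:
           f    a    b    c    e    f
      0    1    2    3    4    5    6
  b   1    1    2    2    3    4    5
  e   2    2    2    3    3    3    4
  c   3    3    3    3    3    4    4
Edit distance = dp[3][6] = 4

4


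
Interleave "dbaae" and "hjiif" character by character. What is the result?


Interleaving "dbaae" and "hjiif":
  Position 0: 'd' from first, 'h' from second => "dh"
  Position 1: 'b' from first, 'j' from second => "bj"
  Position 2: 'a' from first, 'i' from second => "ai"
  Position 3: 'a' from first, 'i' from second => "ai"
  Position 4: 'e' from first, 'f' from second => "ef"
Result: dhbjaiaief

dhbjaiaief


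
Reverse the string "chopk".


Input: chopk
Reading characters right to left:
  Position 4: 'k'
  Position 3: 'p'
  Position 2: 'o'
  Position 1: 'h'
  Position 0: 'c'
Reversed: kpohc

kpohc


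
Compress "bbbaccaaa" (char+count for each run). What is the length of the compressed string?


Input: bbbaccaaa
Runs:
  'b' x 3 => "b3"
  'a' x 1 => "a1"
  'c' x 2 => "c2"
  'a' x 3 => "a3"
Compressed: "b3a1c2a3"
Compressed length: 8

8


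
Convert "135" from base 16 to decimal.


Input: "135" in base 16
Positional expansion:
  Digit '1' (value 1) x 16^2 = 256
  Digit '3' (value 3) x 16^1 = 48
  Digit '5' (value 5) x 16^0 = 5
Sum = 309

309


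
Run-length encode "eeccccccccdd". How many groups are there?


Input: eeccccccccdd
Scanning for consecutive runs:
  Group 1: 'e' x 2 (positions 0-1)
  Group 2: 'c' x 8 (positions 2-9)
  Group 3: 'd' x 2 (positions 10-11)
Total groups: 3

3


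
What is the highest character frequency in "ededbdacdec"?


Input: ededbdacdec
Character counts:
  'a': 1
  'b': 1
  'c': 2
  'd': 4
  'e': 3
Maximum frequency: 4

4


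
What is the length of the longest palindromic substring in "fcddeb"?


Input: "fcddeb"
Checking substrings for palindromes:
  [2:4] "dd" (len 2) => palindrome
Longest palindromic substring: "dd" with length 2

2


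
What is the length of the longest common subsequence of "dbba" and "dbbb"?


LCS of "dbba" and "dbbb"
DP table:
           d    b    b    b
      0    0    0    0    0
  d   0    1    1    1    1
  b   0    1    2    2    2
  b   0    1    2    3    3
  a   0    1    2    3    3
LCS length = dp[4][4] = 3

3


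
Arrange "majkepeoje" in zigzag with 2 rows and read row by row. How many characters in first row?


Zigzag "majkepeoje" into 2 rows:
Placing characters:
  'm' => row 0
  'a' => row 1
  'j' => row 0
  'k' => row 1
  'e' => row 0
  'p' => row 1
  'e' => row 0
  'o' => row 1
  'j' => row 0
  'e' => row 1
Rows:
  Row 0: "mjeej"
  Row 1: "akpoe"
First row length: 5

5


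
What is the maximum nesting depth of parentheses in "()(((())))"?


Input: "()(((())))"
Tracking depth:
  Position 0 '(': depth becomes 1
  Position 1 ')': depth becomes 0
  Position 2 '(': depth becomes 1
  Position 3 '(': depth becomes 2
  Position 4 '(': depth becomes 3
  Position 5 '(': depth becomes 4
  Position 6 ')': depth becomes 3
  Position 7 ')': depth becomes 2
  Position 8 ')': depth becomes 1
  Position 9 ')': depth becomes 0
Maximum depth reached: 4

4


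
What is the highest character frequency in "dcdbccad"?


Input: dcdbccad
Character counts:
  'a': 1
  'b': 1
  'c': 3
  'd': 3
Maximum frequency: 3

3


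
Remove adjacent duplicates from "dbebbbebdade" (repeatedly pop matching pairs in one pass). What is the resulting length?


Input: dbebbbebdade
Stack-based adjacent duplicate removal:
  Read 'd': push. Stack: d
  Read 'b': push. Stack: db
  Read 'e': push. Stack: dbe
  Read 'b': push. Stack: dbeb
  Read 'b': matches stack top 'b' => pop. Stack: dbe
  Read 'b': push. Stack: dbeb
  Read 'e': push. Stack: dbebe
  Read 'b': push. Stack: dbebeb
  Read 'd': push. Stack: dbebebd
  Read 'a': push. Stack: dbebebda
  Read 'd': push. Stack: dbebebdad
  Read 'e': push. Stack: dbebebdade
Final stack: "dbebebdade" (length 10)

10


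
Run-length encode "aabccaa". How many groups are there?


Input: aabccaa
Scanning for consecutive runs:
  Group 1: 'a' x 2 (positions 0-1)
  Group 2: 'b' x 1 (positions 2-2)
  Group 3: 'c' x 2 (positions 3-4)
  Group 4: 'a' x 2 (positions 5-6)
Total groups: 4

4


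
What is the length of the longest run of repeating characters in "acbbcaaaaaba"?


Input: "acbbcaaaaaba"
Scanning for longest run:
  Position 1 ('c'): new char, reset run to 1
  Position 2 ('b'): new char, reset run to 1
  Position 3 ('b'): continues run of 'b', length=2
  Position 4 ('c'): new char, reset run to 1
  Position 5 ('a'): new char, reset run to 1
  Position 6 ('a'): continues run of 'a', length=2
  Position 7 ('a'): continues run of 'a', length=3
  Position 8 ('a'): continues run of 'a', length=4
  Position 9 ('a'): continues run of 'a', length=5
  Position 10 ('b'): new char, reset run to 1
  Position 11 ('a'): new char, reset run to 1
Longest run: 'a' with length 5

5


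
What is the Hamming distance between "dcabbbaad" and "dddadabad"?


Comparing "dcabbbaad" and "dddadabad" position by position:
  Position 0: 'd' vs 'd' => same
  Position 1: 'c' vs 'd' => differ
  Position 2: 'a' vs 'd' => differ
  Position 3: 'b' vs 'a' => differ
  Position 4: 'b' vs 'd' => differ
  Position 5: 'b' vs 'a' => differ
  Position 6: 'a' vs 'b' => differ
  Position 7: 'a' vs 'a' => same
  Position 8: 'd' vs 'd' => same
Total differences (Hamming distance): 6

6


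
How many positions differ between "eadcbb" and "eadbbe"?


Comparing "eadcbb" and "eadbbe" position by position:
  Position 0: 'e' vs 'e' => same
  Position 1: 'a' vs 'a' => same
  Position 2: 'd' vs 'd' => same
  Position 3: 'c' vs 'b' => DIFFER
  Position 4: 'b' vs 'b' => same
  Position 5: 'b' vs 'e' => DIFFER
Positions that differ: 2

2


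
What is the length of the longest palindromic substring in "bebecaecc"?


Input: "bebecaecc"
Checking substrings for palindromes:
  [0:3] "beb" (len 3) => palindrome
  [1:4] "ebe" (len 3) => palindrome
  [7:9] "cc" (len 2) => palindrome
Longest palindromic substring: "beb" with length 3

3


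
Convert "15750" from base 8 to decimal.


Input: "15750" in base 8
Positional expansion:
  Digit '1' (value 1) x 8^4 = 4096
  Digit '5' (value 5) x 8^3 = 2560
  Digit '7' (value 7) x 8^2 = 448
  Digit '5' (value 5) x 8^1 = 40
  Digit '0' (value 0) x 8^0 = 0
Sum = 7144

7144


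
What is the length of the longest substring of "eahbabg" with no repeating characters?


Input: "eahbabg"
Sliding window (track last position of each char):
  Position 0 ('e'): window [0,0] length 1 -- new best
  Position 1 ('a'): window [0,1] length 2 -- new best
  Position 2 ('h'): window [0,2] length 3 -- new best
  Position 3 ('b'): window [0,3] length 4 -- new best
  Position 4 ('a'): repeat (last at 1), move window start to 2
  Position 4 ('a'): window [2,4] length 3
  Position 5 ('b'): repeat (last at 3), move window start to 4
  Position 5 ('b'): window [4,5] length 2
  Position 6 ('g'): window [4,6] length 3
Longest substring with no repeats: "eahb" with length 4

4


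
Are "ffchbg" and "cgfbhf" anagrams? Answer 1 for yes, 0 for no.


Strings: "ffchbg", "cgfbhf"
Sorted first:  bcffgh
Sorted second: bcffgh
Sorted forms match => anagrams

1


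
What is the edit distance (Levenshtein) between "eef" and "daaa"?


Computing edit distance: "eef" -> "daaa"
DP table:
           d    a    a    a
      0    1    2    3    4
  e   1    1    2    3    4
  e   2    2    2    3    4
  f   3    3    3    3    4
Edit distance = dp[3][4] = 4

4


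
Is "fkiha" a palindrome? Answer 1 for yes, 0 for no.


Input: fkiha
Reversed: ahikf
  Compare pos 0 ('f') with pos 4 ('a'): MISMATCH
  Compare pos 1 ('k') with pos 3 ('h'): MISMATCH
Result: not a palindrome

0


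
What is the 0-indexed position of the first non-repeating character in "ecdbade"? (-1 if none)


Input: ecdbade
Character frequencies:
  'a': 1
  'b': 1
  'c': 1
  'd': 2
  'e': 2
Scanning left to right for freq == 1:
  Position 0 ('e'): freq=2, skip
  Position 1 ('c'): unique! => answer = 1

1


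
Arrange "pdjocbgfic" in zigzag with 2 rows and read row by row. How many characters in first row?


Zigzag "pdjocbgfic" into 2 rows:
Placing characters:
  'p' => row 0
  'd' => row 1
  'j' => row 0
  'o' => row 1
  'c' => row 0
  'b' => row 1
  'g' => row 0
  'f' => row 1
  'i' => row 0
  'c' => row 1
Rows:
  Row 0: "pjcgi"
  Row 1: "dobfc"
First row length: 5

5


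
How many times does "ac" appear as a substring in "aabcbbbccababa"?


Searching for "ac" in "aabcbbbccababa"
Scanning each position:
  Position 0: "aa" => no
  Position 1: "ab" => no
  Position 2: "bc" => no
  Position 3: "cb" => no
  Position 4: "bb" => no
  Position 5: "bb" => no
  Position 6: "bc" => no
  Position 7: "cc" => no
  Position 8: "ca" => no
  Position 9: "ab" => no
  Position 10: "ba" => no
  Position 11: "ab" => no
  Position 12: "ba" => no
Total occurrences: 0

0


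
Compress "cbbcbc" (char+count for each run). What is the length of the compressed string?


Input: cbbcbc
Runs:
  'c' x 1 => "c1"
  'b' x 2 => "b2"
  'c' x 1 => "c1"
  'b' x 1 => "b1"
  'c' x 1 => "c1"
Compressed: "c1b2c1b1c1"
Compressed length: 10

10


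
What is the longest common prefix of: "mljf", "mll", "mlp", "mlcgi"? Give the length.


Words: mljf, mll, mlp, mlcgi
  Position 0: all 'm' => match
  Position 1: all 'l' => match
  Position 2: ('j', 'l', 'p', 'c') => mismatch, stop
LCP = "ml" (length 2)

2


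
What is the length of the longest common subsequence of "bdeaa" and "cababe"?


LCS of "bdeaa" and "cababe"
DP table:
           c    a    b    a    b    e
      0    0    0    0    0    0    0
  b   0    0    0    1    1    1    1
  d   0    0    0    1    1    1    1
  e   0    0    0    1    1    1    2
  a   0    0    1    1    2    2    2
  a   0    0    1    1    2    2    2
LCS length = dp[5][6] = 2

2


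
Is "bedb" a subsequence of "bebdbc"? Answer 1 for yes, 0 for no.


Check if "bedb" is a subsequence of "bebdbc"
Greedy scan:
  Position 0 ('b'): matches sub[0] = 'b'
  Position 1 ('e'): matches sub[1] = 'e'
  Position 2 ('b'): no match needed
  Position 3 ('d'): matches sub[2] = 'd'
  Position 4 ('b'): matches sub[3] = 'b'
  Position 5 ('c'): no match needed
All 4 characters matched => is a subsequence

1


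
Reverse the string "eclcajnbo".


Input: eclcajnbo
Reading characters right to left:
  Position 8: 'o'
  Position 7: 'b'
  Position 6: 'n'
  Position 5: 'j'
  Position 4: 'a'
  Position 3: 'c'
  Position 2: 'l'
  Position 1: 'c'
  Position 0: 'e'
Reversed: obnjaclce

obnjaclce


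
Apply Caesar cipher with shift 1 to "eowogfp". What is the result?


Caesar cipher: shift "eowogfp" by 1
  'e' (pos 4) + 1 = pos 5 = 'f'
  'o' (pos 14) + 1 = pos 15 = 'p'
  'w' (pos 22) + 1 = pos 23 = 'x'
  'o' (pos 14) + 1 = pos 15 = 'p'
  'g' (pos 6) + 1 = pos 7 = 'h'
  'f' (pos 5) + 1 = pos 6 = 'g'
  'p' (pos 15) + 1 = pos 16 = 'q'
Result: fpxphgq

fpxphgq


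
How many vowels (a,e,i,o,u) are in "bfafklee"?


Input: bfafklee
Checking each character:
  'b' at position 0: consonant
  'f' at position 1: consonant
  'a' at position 2: vowel (running total: 1)
  'f' at position 3: consonant
  'k' at position 4: consonant
  'l' at position 5: consonant
  'e' at position 6: vowel (running total: 2)
  'e' at position 7: vowel (running total: 3)
Total vowels: 3

3


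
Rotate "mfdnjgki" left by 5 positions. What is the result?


Input: "mfdnjgki", rotate left by 5
First 5 characters: "mfdnj"
Remaining characters: "gki"
Concatenate remaining + first: "gki" + "mfdnj" = "gkimfdnj"

gkimfdnj


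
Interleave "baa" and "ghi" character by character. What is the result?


Interleaving "baa" and "ghi":
  Position 0: 'b' from first, 'g' from second => "bg"
  Position 1: 'a' from first, 'h' from second => "ah"
  Position 2: 'a' from first, 'i' from second => "ai"
Result: bgahai

bgahai


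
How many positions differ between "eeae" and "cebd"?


Comparing "eeae" and "cebd" position by position:
  Position 0: 'e' vs 'c' => DIFFER
  Position 1: 'e' vs 'e' => same
  Position 2: 'a' vs 'b' => DIFFER
  Position 3: 'e' vs 'd' => DIFFER
Positions that differ: 3

3


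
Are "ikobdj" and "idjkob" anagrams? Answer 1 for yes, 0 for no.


Strings: "ikobdj", "idjkob"
Sorted first:  bdijko
Sorted second: bdijko
Sorted forms match => anagrams

1


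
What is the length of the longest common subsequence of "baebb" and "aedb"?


LCS of "baebb" and "aedb"
DP table:
           a    e    d    b
      0    0    0    0    0
  b   0    0    0    0    1
  a   0    1    1    1    1
  e   0    1    2    2    2
  b   0    1    2    2    3
  b   0    1    2    2    3
LCS length = dp[5][4] = 3

3


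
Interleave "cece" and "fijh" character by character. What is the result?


Interleaving "cece" and "fijh":
  Position 0: 'c' from first, 'f' from second => "cf"
  Position 1: 'e' from first, 'i' from second => "ei"
  Position 2: 'c' from first, 'j' from second => "cj"
  Position 3: 'e' from first, 'h' from second => "eh"
Result: cfeicjeh

cfeicjeh


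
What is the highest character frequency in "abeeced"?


Input: abeeced
Character counts:
  'a': 1
  'b': 1
  'c': 1
  'd': 1
  'e': 3
Maximum frequency: 3

3


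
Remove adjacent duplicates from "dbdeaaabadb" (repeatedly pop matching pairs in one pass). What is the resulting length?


Input: dbdeaaabadb
Stack-based adjacent duplicate removal:
  Read 'd': push. Stack: d
  Read 'b': push. Stack: db
  Read 'd': push. Stack: dbd
  Read 'e': push. Stack: dbde
  Read 'a': push. Stack: dbdea
  Read 'a': matches stack top 'a' => pop. Stack: dbde
  Read 'a': push. Stack: dbdea
  Read 'b': push. Stack: dbdeab
  Read 'a': push. Stack: dbdeaba
  Read 'd': push. Stack: dbdeabad
  Read 'b': push. Stack: dbdeabadb
Final stack: "dbdeabadb" (length 9)

9


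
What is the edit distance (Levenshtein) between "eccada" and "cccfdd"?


Computing edit distance: "eccada" -> "cccfdd"
DP table:
           c    c    c    f    d    d
      0    1    2    3    4    5    6
  e   1    1    2    3    4    5    6
  c   2    1    1    2    3    4    5
  c   3    2    1    1    2    3    4
  a   4    3    2    2    2    3    4
  d   5    4    3    3    3    2    3
  a   6    5    4    4    4    3    3
Edit distance = dp[6][6] = 3

3


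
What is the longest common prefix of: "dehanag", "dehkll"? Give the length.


Words: dehanag, dehkll
  Position 0: all 'd' => match
  Position 1: all 'e' => match
  Position 2: all 'h' => match
  Position 3: ('a', 'k') => mismatch, stop
LCP = "deh" (length 3)

3


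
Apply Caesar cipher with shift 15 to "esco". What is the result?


Caesar cipher: shift "esco" by 15
  'e' (pos 4) + 15 = pos 19 = 't'
  's' (pos 18) + 15 = pos 7 = 'h'
  'c' (pos 2) + 15 = pos 17 = 'r'
  'o' (pos 14) + 15 = pos 3 = 'd'
Result: thrd

thrd


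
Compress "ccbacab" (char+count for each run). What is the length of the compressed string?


Input: ccbacab
Runs:
  'c' x 2 => "c2"
  'b' x 1 => "b1"
  'a' x 1 => "a1"
  'c' x 1 => "c1"
  'a' x 1 => "a1"
  'b' x 1 => "b1"
Compressed: "c2b1a1c1a1b1"
Compressed length: 12

12


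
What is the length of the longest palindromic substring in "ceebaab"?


Input: "ceebaab"
Checking substrings for palindromes:
  [3:7] "baab" (len 4) => palindrome
  [1:3] "ee" (len 2) => palindrome
  [4:6] "aa" (len 2) => palindrome
Longest palindromic substring: "baab" with length 4

4


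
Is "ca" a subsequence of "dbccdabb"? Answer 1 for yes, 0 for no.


Check if "ca" is a subsequence of "dbccdabb"
Greedy scan:
  Position 0 ('d'): no match needed
  Position 1 ('b'): no match needed
  Position 2 ('c'): matches sub[0] = 'c'
  Position 3 ('c'): no match needed
  Position 4 ('d'): no match needed
  Position 5 ('a'): matches sub[1] = 'a'
  Position 6 ('b'): no match needed
  Position 7 ('b'): no match needed
All 2 characters matched => is a subsequence

1


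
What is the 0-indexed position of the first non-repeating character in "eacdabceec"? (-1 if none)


Input: eacdabceec
Character frequencies:
  'a': 2
  'b': 1
  'c': 3
  'd': 1
  'e': 3
Scanning left to right for freq == 1:
  Position 0 ('e'): freq=3, skip
  Position 1 ('a'): freq=2, skip
  Position 2 ('c'): freq=3, skip
  Position 3 ('d'): unique! => answer = 3

3


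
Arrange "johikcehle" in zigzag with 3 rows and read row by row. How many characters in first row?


Zigzag "johikcehle" into 3 rows:
Placing characters:
  'j' => row 0
  'o' => row 1
  'h' => row 2
  'i' => row 1
  'k' => row 0
  'c' => row 1
  'e' => row 2
  'h' => row 1
  'l' => row 0
  'e' => row 1
Rows:
  Row 0: "jkl"
  Row 1: "oiche"
  Row 2: "he"
First row length: 3

3


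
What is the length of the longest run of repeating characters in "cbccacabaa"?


Input: "cbccacabaa"
Scanning for longest run:
  Position 1 ('b'): new char, reset run to 1
  Position 2 ('c'): new char, reset run to 1
  Position 3 ('c'): continues run of 'c', length=2
  Position 4 ('a'): new char, reset run to 1
  Position 5 ('c'): new char, reset run to 1
  Position 6 ('a'): new char, reset run to 1
  Position 7 ('b'): new char, reset run to 1
  Position 8 ('a'): new char, reset run to 1
  Position 9 ('a'): continues run of 'a', length=2
Longest run: 'c' with length 2

2


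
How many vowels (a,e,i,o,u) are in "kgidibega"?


Input: kgidibega
Checking each character:
  'k' at position 0: consonant
  'g' at position 1: consonant
  'i' at position 2: vowel (running total: 1)
  'd' at position 3: consonant
  'i' at position 4: vowel (running total: 2)
  'b' at position 5: consonant
  'e' at position 6: vowel (running total: 3)
  'g' at position 7: consonant
  'a' at position 8: vowel (running total: 4)
Total vowels: 4

4


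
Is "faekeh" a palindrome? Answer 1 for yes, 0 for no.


Input: faekeh
Reversed: hekeaf
  Compare pos 0 ('f') with pos 5 ('h'): MISMATCH
  Compare pos 1 ('a') with pos 4 ('e'): MISMATCH
  Compare pos 2 ('e') with pos 3 ('k'): MISMATCH
Result: not a palindrome

0


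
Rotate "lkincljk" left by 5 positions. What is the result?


Input: "lkincljk", rotate left by 5
First 5 characters: "lkinc"
Remaining characters: "ljk"
Concatenate remaining + first: "ljk" + "lkinc" = "ljklkinc"

ljklkinc


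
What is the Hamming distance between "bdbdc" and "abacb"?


Comparing "bdbdc" and "abacb" position by position:
  Position 0: 'b' vs 'a' => differ
  Position 1: 'd' vs 'b' => differ
  Position 2: 'b' vs 'a' => differ
  Position 3: 'd' vs 'c' => differ
  Position 4: 'c' vs 'b' => differ
Total differences (Hamming distance): 5

5


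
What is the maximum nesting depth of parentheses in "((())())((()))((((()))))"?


Input: "((())())((()))((((()))))"
Tracking depth:
  Position 0 '(': depth becomes 1
  Position 1 '(': depth becomes 2
  Position 2 '(': depth becomes 3
  Position 3 ')': depth becomes 2
  Position 4 ')': depth becomes 1
  Position 5 '(': depth becomes 2
  Position 6 ')': depth becomes 1
  Position 7 ')': depth becomes 0
  Position 8 '(': depth becomes 1
  Position 9 '(': depth becomes 2
  Position 10 '(': depth becomes 3
  Position 11 ')': depth becomes 2
  Position 12 ')': depth becomes 1
  Position 13 ')': depth becomes 0
  Position 14 '(': depth becomes 1
  Position 15 '(': depth becomes 2
  Position 16 '(': depth becomes 3
  Position 17 '(': depth becomes 4
  Position 18 '(': depth becomes 5
  Position 19 ')': depth becomes 4
  Position 20 ')': depth becomes 3
  Position 21 ')': depth becomes 2
  Position 22 ')': depth becomes 1
  Position 23 ')': depth becomes 0
Maximum depth reached: 5

5


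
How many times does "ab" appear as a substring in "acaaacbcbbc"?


Searching for "ab" in "acaaacbcbbc"
Scanning each position:
  Position 0: "ac" => no
  Position 1: "ca" => no
  Position 2: "aa" => no
  Position 3: "aa" => no
  Position 4: "ac" => no
  Position 5: "cb" => no
  Position 6: "bc" => no
  Position 7: "cb" => no
  Position 8: "bb" => no
  Position 9: "bc" => no
Total occurrences: 0

0


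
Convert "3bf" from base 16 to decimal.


Input: "3bf" in base 16
Positional expansion:
  Digit '3' (value 3) x 16^2 = 768
  Digit 'b' (value 11) x 16^1 = 176
  Digit 'f' (value 15) x 16^0 = 15
Sum = 959

959


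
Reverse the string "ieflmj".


Input: ieflmj
Reading characters right to left:
  Position 5: 'j'
  Position 4: 'm'
  Position 3: 'l'
  Position 2: 'f'
  Position 1: 'e'
  Position 0: 'i'
Reversed: jmlfei

jmlfei


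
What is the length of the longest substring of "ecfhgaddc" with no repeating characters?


Input: "ecfhgaddc"
Sliding window (track last position of each char):
  Position 0 ('e'): window [0,0] length 1 -- new best
  Position 1 ('c'): window [0,1] length 2 -- new best
  Position 2 ('f'): window [0,2] length 3 -- new best
  Position 3 ('h'): window [0,3] length 4 -- new best
  Position 4 ('g'): window [0,4] length 5 -- new best
  Position 5 ('a'): window [0,5] length 6 -- new best
  Position 6 ('d'): window [0,6] length 7 -- new best
  Position 7 ('d'): repeat (last at 6), move window start to 7
  Position 7 ('d'): window [7,7] length 1
  Position 8 ('c'): window [7,8] length 2
Longest substring with no repeats: "ecfhgad" with length 7

7


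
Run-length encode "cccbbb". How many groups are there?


Input: cccbbb
Scanning for consecutive runs:
  Group 1: 'c' x 3 (positions 0-2)
  Group 2: 'b' x 3 (positions 3-5)
Total groups: 2

2


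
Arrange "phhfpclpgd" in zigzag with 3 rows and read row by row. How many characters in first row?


Zigzag "phhfpclpgd" into 3 rows:
Placing characters:
  'p' => row 0
  'h' => row 1
  'h' => row 2
  'f' => row 1
  'p' => row 0
  'c' => row 1
  'l' => row 2
  'p' => row 1
  'g' => row 0
  'd' => row 1
Rows:
  Row 0: "ppg"
  Row 1: "hfcpd"
  Row 2: "hl"
First row length: 3

3


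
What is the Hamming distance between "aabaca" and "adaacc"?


Comparing "aabaca" and "adaacc" position by position:
  Position 0: 'a' vs 'a' => same
  Position 1: 'a' vs 'd' => differ
  Position 2: 'b' vs 'a' => differ
  Position 3: 'a' vs 'a' => same
  Position 4: 'c' vs 'c' => same
  Position 5: 'a' vs 'c' => differ
Total differences (Hamming distance): 3

3


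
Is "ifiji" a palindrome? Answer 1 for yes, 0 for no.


Input: ifiji
Reversed: ijifi
  Compare pos 0 ('i') with pos 4 ('i'): match
  Compare pos 1 ('f') with pos 3 ('j'): MISMATCH
Result: not a palindrome

0


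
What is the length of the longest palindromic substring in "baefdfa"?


Input: "baefdfa"
Checking substrings for palindromes:
  [3:6] "fdf" (len 3) => palindrome
Longest palindromic substring: "fdf" with length 3

3


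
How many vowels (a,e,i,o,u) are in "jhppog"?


Input: jhppog
Checking each character:
  'j' at position 0: consonant
  'h' at position 1: consonant
  'p' at position 2: consonant
  'p' at position 3: consonant
  'o' at position 4: vowel (running total: 1)
  'g' at position 5: consonant
Total vowels: 1

1


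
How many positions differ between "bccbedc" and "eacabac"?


Comparing "bccbedc" and "eacabac" position by position:
  Position 0: 'b' vs 'e' => DIFFER
  Position 1: 'c' vs 'a' => DIFFER
  Position 2: 'c' vs 'c' => same
  Position 3: 'b' vs 'a' => DIFFER
  Position 4: 'e' vs 'b' => DIFFER
  Position 5: 'd' vs 'a' => DIFFER
  Position 6: 'c' vs 'c' => same
Positions that differ: 5

5


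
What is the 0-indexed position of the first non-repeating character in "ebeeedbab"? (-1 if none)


Input: ebeeedbab
Character frequencies:
  'a': 1
  'b': 3
  'd': 1
  'e': 4
Scanning left to right for freq == 1:
  Position 0 ('e'): freq=4, skip
  Position 1 ('b'): freq=3, skip
  Position 2 ('e'): freq=4, skip
  Position 3 ('e'): freq=4, skip
  Position 4 ('e'): freq=4, skip
  Position 5 ('d'): unique! => answer = 5

5


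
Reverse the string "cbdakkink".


Input: cbdakkink
Reading characters right to left:
  Position 8: 'k'
  Position 7: 'n'
  Position 6: 'i'
  Position 5: 'k'
  Position 4: 'k'
  Position 3: 'a'
  Position 2: 'd'
  Position 1: 'b'
  Position 0: 'c'
Reversed: knikkadbc

knikkadbc


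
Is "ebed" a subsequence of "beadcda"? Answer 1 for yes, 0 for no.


Check if "ebed" is a subsequence of "beadcda"
Greedy scan:
  Position 0 ('b'): no match needed
  Position 1 ('e'): matches sub[0] = 'e'
  Position 2 ('a'): no match needed
  Position 3 ('d'): no match needed
  Position 4 ('c'): no match needed
  Position 5 ('d'): no match needed
  Position 6 ('a'): no match needed
Only matched 1/4 characters => not a subsequence

0


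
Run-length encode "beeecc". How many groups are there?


Input: beeecc
Scanning for consecutive runs:
  Group 1: 'b' x 1 (positions 0-0)
  Group 2: 'e' x 3 (positions 1-3)
  Group 3: 'c' x 2 (positions 4-5)
Total groups: 3

3


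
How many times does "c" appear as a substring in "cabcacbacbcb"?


Searching for "c" in "cabcacbacbcb"
Scanning each position:
  Position 0: "c" => MATCH
  Position 1: "a" => no
  Position 2: "b" => no
  Position 3: "c" => MATCH
  Position 4: "a" => no
  Position 5: "c" => MATCH
  Position 6: "b" => no
  Position 7: "a" => no
  Position 8: "c" => MATCH
  Position 9: "b" => no
  Position 10: "c" => MATCH
  Position 11: "b" => no
Total occurrences: 5

5


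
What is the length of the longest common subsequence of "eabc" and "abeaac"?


LCS of "eabc" and "abeaac"
DP table:
           a    b    e    a    a    c
      0    0    0    0    0    0    0
  e   0    0    0    1    1    1    1
  a   0    1    1    1    2    2    2
  b   0    1    2    2    2    2    2
  c   0    1    2    2    2    2    3
LCS length = dp[4][6] = 3

3


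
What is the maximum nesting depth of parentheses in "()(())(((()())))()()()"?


Input: "()(())(((()())))()()()"
Tracking depth:
  Position 0 '(': depth becomes 1
  Position 1 ')': depth becomes 0
  Position 2 '(': depth becomes 1
  Position 3 '(': depth becomes 2
  Position 4 ')': depth becomes 1
  Position 5 ')': depth becomes 0
  Position 6 '(': depth becomes 1
  Position 7 '(': depth becomes 2
  Position 8 '(': depth becomes 3
  Position 9 '(': depth becomes 4
  Position 10 ')': depth becomes 3
  Position 11 '(': depth becomes 4
  Position 12 ')': depth becomes 3
  Position 13 ')': depth becomes 2
  Position 14 ')': depth becomes 1
  Position 15 ')': depth becomes 0
  Position 16 '(': depth becomes 1
  Position 17 ')': depth becomes 0
  Position 18 '(': depth becomes 1
  Position 19 ')': depth becomes 0
  Position 20 '(': depth becomes 1
  Position 21 ')': depth becomes 0
Maximum depth reached: 4

4


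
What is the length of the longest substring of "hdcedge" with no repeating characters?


Input: "hdcedge"
Sliding window (track last position of each char):
  Position 0 ('h'): window [0,0] length 1 -- new best
  Position 1 ('d'): window [0,1] length 2 -- new best
  Position 2 ('c'): window [0,2] length 3 -- new best
  Position 3 ('e'): window [0,3] length 4 -- new best
  Position 4 ('d'): repeat (last at 1), move window start to 2
  Position 4 ('d'): window [2,4] length 3
  Position 5 ('g'): window [2,5] length 4
  Position 6 ('e'): repeat (last at 3), move window start to 4
  Position 6 ('e'): window [4,6] length 3
Longest substring with no repeats: "hdce" with length 4

4


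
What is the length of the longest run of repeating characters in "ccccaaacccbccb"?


Input: "ccccaaacccbccb"
Scanning for longest run:
  Position 1 ('c'): continues run of 'c', length=2
  Position 2 ('c'): continues run of 'c', length=3
  Position 3 ('c'): continues run of 'c', length=4
  Position 4 ('a'): new char, reset run to 1
  Position 5 ('a'): continues run of 'a', length=2
  Position 6 ('a'): continues run of 'a', length=3
  Position 7 ('c'): new char, reset run to 1
  Position 8 ('c'): continues run of 'c', length=2
  Position 9 ('c'): continues run of 'c', length=3
  Position 10 ('b'): new char, reset run to 1
  Position 11 ('c'): new char, reset run to 1
  Position 12 ('c'): continues run of 'c', length=2
  Position 13 ('b'): new char, reset run to 1
Longest run: 'c' with length 4

4


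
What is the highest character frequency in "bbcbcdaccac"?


Input: bbcbcdaccac
Character counts:
  'a': 2
  'b': 3
  'c': 5
  'd': 1
Maximum frequency: 5

5


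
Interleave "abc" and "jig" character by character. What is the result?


Interleaving "abc" and "jig":
  Position 0: 'a' from first, 'j' from second => "aj"
  Position 1: 'b' from first, 'i' from second => "bi"
  Position 2: 'c' from first, 'g' from second => "cg"
Result: ajbicg

ajbicg


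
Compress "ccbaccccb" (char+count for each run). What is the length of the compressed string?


Input: ccbaccccb
Runs:
  'c' x 2 => "c2"
  'b' x 1 => "b1"
  'a' x 1 => "a1"
  'c' x 4 => "c4"
  'b' x 1 => "b1"
Compressed: "c2b1a1c4b1"
Compressed length: 10

10


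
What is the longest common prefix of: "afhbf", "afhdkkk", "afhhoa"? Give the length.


Words: afhbf, afhdkkk, afhhoa
  Position 0: all 'a' => match
  Position 1: all 'f' => match
  Position 2: all 'h' => match
  Position 3: ('b', 'd', 'h') => mismatch, stop
LCP = "afh" (length 3)

3


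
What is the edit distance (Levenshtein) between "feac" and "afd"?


Computing edit distance: "feac" -> "afd"
DP table:
           a    f    d
      0    1    2    3
  f   1    1    1    2
  e   2    2    2    2
  a   3    2    3    3
  c   4    3    3    4
Edit distance = dp[4][3] = 4

4


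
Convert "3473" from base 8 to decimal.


Input: "3473" in base 8
Positional expansion:
  Digit '3' (value 3) x 8^3 = 1536
  Digit '4' (value 4) x 8^2 = 256
  Digit '7' (value 7) x 8^1 = 56
  Digit '3' (value 3) x 8^0 = 3
Sum = 1851

1851


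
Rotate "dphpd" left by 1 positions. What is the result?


Input: "dphpd", rotate left by 1
First 1 characters: "d"
Remaining characters: "phpd"
Concatenate remaining + first: "phpd" + "d" = "phpdd"

phpdd


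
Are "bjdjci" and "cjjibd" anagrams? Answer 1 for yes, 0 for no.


Strings: "bjdjci", "cjjibd"
Sorted first:  bcdijj
Sorted second: bcdijj
Sorted forms match => anagrams

1


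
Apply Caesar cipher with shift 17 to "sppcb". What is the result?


Caesar cipher: shift "sppcb" by 17
  's' (pos 18) + 17 = pos 9 = 'j'
  'p' (pos 15) + 17 = pos 6 = 'g'
  'p' (pos 15) + 17 = pos 6 = 'g'
  'c' (pos 2) + 17 = pos 19 = 't'
  'b' (pos 1) + 17 = pos 18 = 's'
Result: jggts

jggts


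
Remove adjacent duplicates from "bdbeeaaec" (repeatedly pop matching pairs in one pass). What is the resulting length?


Input: bdbeeaaec
Stack-based adjacent duplicate removal:
  Read 'b': push. Stack: b
  Read 'd': push. Stack: bd
  Read 'b': push. Stack: bdb
  Read 'e': push. Stack: bdbe
  Read 'e': matches stack top 'e' => pop. Stack: bdb
  Read 'a': push. Stack: bdba
  Read 'a': matches stack top 'a' => pop. Stack: bdb
  Read 'e': push. Stack: bdbe
  Read 'c': push. Stack: bdbec
Final stack: "bdbec" (length 5)

5


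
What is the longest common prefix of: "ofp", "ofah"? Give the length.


Words: ofp, ofah
  Position 0: all 'o' => match
  Position 1: all 'f' => match
  Position 2: ('p', 'a') => mismatch, stop
LCP = "of" (length 2)

2


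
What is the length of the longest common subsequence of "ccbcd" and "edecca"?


LCS of "ccbcd" and "edecca"
DP table:
           e    d    e    c    c    a
      0    0    0    0    0    0    0
  c   0    0    0    0    1    1    1
  c   0    0    0    0    1    2    2
  b   0    0    0    0    1    2    2
  c   0    0    0    0    1    2    2
  d   0    0    1    1    1    2    2
LCS length = dp[5][6] = 2

2


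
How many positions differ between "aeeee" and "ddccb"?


Comparing "aeeee" and "ddccb" position by position:
  Position 0: 'a' vs 'd' => DIFFER
  Position 1: 'e' vs 'd' => DIFFER
  Position 2: 'e' vs 'c' => DIFFER
  Position 3: 'e' vs 'c' => DIFFER
  Position 4: 'e' vs 'b' => DIFFER
Positions that differ: 5

5


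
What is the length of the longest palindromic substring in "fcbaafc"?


Input: "fcbaafc"
Checking substrings for palindromes:
  [3:5] "aa" (len 2) => palindrome
Longest palindromic substring: "aa" with length 2

2


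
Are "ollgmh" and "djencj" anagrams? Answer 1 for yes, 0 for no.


Strings: "ollgmh", "djencj"
Sorted first:  ghllmo
Sorted second: cdejjn
Differ at position 0: 'g' vs 'c' => not anagrams

0


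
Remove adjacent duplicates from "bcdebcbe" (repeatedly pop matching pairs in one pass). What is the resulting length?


Input: bcdebcbe
Stack-based adjacent duplicate removal:
  Read 'b': push. Stack: b
  Read 'c': push. Stack: bc
  Read 'd': push. Stack: bcd
  Read 'e': push. Stack: bcde
  Read 'b': push. Stack: bcdeb
  Read 'c': push. Stack: bcdebc
  Read 'b': push. Stack: bcdebcb
  Read 'e': push. Stack: bcdebcbe
Final stack: "bcdebcbe" (length 8)

8


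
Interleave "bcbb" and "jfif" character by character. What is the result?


Interleaving "bcbb" and "jfif":
  Position 0: 'b' from first, 'j' from second => "bj"
  Position 1: 'c' from first, 'f' from second => "cf"
  Position 2: 'b' from first, 'i' from second => "bi"
  Position 3: 'b' from first, 'f' from second => "bf"
Result: bjcfbibf

bjcfbibf


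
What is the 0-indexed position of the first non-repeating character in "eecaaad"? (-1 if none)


Input: eecaaad
Character frequencies:
  'a': 3
  'c': 1
  'd': 1
  'e': 2
Scanning left to right for freq == 1:
  Position 0 ('e'): freq=2, skip
  Position 1 ('e'): freq=2, skip
  Position 2 ('c'): unique! => answer = 2

2


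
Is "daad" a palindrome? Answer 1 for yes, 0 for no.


Input: daad
Reversed: daad
  Compare pos 0 ('d') with pos 3 ('d'): match
  Compare pos 1 ('a') with pos 2 ('a'): match
Result: palindrome

1


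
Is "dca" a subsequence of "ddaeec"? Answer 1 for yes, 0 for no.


Check if "dca" is a subsequence of "ddaeec"
Greedy scan:
  Position 0 ('d'): matches sub[0] = 'd'
  Position 1 ('d'): no match needed
  Position 2 ('a'): no match needed
  Position 3 ('e'): no match needed
  Position 4 ('e'): no match needed
  Position 5 ('c'): matches sub[1] = 'c'
Only matched 2/3 characters => not a subsequence

0


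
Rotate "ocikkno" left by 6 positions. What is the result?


Input: "ocikkno", rotate left by 6
First 6 characters: "ocikkn"
Remaining characters: "o"
Concatenate remaining + first: "o" + "ocikkn" = "oocikkn"

oocikkn


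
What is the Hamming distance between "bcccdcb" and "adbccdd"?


Comparing "bcccdcb" and "adbccdd" position by position:
  Position 0: 'b' vs 'a' => differ
  Position 1: 'c' vs 'd' => differ
  Position 2: 'c' vs 'b' => differ
  Position 3: 'c' vs 'c' => same
  Position 4: 'd' vs 'c' => differ
  Position 5: 'c' vs 'd' => differ
  Position 6: 'b' vs 'd' => differ
Total differences (Hamming distance): 6

6


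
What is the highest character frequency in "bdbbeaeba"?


Input: bdbbeaeba
Character counts:
  'a': 2
  'b': 4
  'd': 1
  'e': 2
Maximum frequency: 4

4


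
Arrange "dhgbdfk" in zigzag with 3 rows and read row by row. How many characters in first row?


Zigzag "dhgbdfk" into 3 rows:
Placing characters:
  'd' => row 0
  'h' => row 1
  'g' => row 2
  'b' => row 1
  'd' => row 0
  'f' => row 1
  'k' => row 2
Rows:
  Row 0: "dd"
  Row 1: "hbf"
  Row 2: "gk"
First row length: 2

2
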